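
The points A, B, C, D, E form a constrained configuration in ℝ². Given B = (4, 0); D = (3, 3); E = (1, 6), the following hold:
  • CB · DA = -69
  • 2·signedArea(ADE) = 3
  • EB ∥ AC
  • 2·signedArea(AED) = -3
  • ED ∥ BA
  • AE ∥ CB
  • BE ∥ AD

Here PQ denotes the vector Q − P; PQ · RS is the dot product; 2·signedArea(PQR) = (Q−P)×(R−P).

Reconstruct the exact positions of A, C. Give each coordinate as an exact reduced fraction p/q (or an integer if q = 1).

1. A_x = 6  [BE ∥ AD ∩ ED ∥ BA]
2. A_y = -3  [BE ∥ AD ∩ ED ∥ BA]
   → A = (6, -3)
3. C_x = 9  [AE ∥ CB ∩ EB ∥ AC]
4. C_y = -9  [AE ∥ CB ∩ EB ∥ AC]
   → C = (9, -9)

A = (6, -3)
C = (9, -9)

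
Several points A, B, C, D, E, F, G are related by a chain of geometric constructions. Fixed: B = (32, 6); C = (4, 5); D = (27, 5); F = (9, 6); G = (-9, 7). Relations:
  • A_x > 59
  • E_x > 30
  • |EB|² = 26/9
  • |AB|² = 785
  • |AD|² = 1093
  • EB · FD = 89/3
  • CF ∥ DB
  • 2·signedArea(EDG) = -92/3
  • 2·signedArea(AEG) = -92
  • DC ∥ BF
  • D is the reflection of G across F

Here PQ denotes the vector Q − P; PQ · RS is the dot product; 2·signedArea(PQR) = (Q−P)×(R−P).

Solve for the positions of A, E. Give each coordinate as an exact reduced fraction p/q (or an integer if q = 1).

1. E_x = 91/3  [EB · FD = 89/3 ∩ 2·signedArea(EDG) = -92/3]
2. E_y = 17/3  [EB · FD = 89/3 ∩ 2·signedArea(EDG) = -92/3]
   → E = (91/3, 17/3)
3. A_x = 60  [line -4/3·x + -118/3·y + 1066/3 = 0 ∩ |AB|² = 785]
4. A_y = 7  [line -4/3·x + -118/3·y + 1066/3 = 0 ∩ |AB|² = 785]
   → A = (60, 7)

A = (60, 7)
E = (91/3, 17/3)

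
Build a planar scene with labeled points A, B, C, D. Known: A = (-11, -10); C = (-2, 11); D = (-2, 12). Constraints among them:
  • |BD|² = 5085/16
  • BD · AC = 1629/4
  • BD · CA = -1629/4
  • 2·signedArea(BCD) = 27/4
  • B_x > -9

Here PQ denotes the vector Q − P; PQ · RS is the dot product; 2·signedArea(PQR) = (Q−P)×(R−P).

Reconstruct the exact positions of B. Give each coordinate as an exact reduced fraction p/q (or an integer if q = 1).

B = (-35/4, -9/2)

1. B_x = -35/4  [2·signedArea(BCD) = 27/4 ∩ BD · CA = -1629/4]
2. B_y = -9/2  [2·signedArea(BCD) = 27/4 ∩ BD · CA = -1629/4]
   → B = (-35/4, -9/2)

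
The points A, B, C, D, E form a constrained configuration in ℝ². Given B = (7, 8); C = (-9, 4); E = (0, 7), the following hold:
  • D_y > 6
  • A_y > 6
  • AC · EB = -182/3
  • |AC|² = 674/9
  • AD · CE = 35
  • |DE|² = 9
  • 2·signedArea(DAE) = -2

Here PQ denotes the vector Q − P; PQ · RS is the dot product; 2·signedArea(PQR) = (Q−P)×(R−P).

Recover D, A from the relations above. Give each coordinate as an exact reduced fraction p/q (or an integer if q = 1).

A = (-2/3, 19/3)
D = (3, 7)

1. A_x = -2/3  [line -7·x + -1·y + 5/3 = 0 ∩ |AC|² = 674/9]
2. A_y = 19/3  [line -7·x + -1·y + 5/3 = 0 ∩ |AC|² = 674/9]
   → A = (-2/3, 19/3)
3. D_x = 3  [2·signedArea(DAE) = -2 ∩ AD · CE = 35]
4. D_y = 7  [2·signedArea(DAE) = -2 ∩ AD · CE = 35]
   → D = (3, 7)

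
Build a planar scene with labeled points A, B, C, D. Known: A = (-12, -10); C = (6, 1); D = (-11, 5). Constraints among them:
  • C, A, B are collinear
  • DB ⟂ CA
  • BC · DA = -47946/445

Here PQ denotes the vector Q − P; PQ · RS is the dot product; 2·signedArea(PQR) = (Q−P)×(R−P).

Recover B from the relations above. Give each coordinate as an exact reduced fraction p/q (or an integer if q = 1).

B = (-2046/445, -2437/445)

1. B_x = -2046/445  [C, A, B are collinear ∩ DB ⟂ CA]
2. B_y = -2437/445  [C, A, B are collinear ∩ DB ⟂ CA]
   → B = (-2046/445, -2437/445)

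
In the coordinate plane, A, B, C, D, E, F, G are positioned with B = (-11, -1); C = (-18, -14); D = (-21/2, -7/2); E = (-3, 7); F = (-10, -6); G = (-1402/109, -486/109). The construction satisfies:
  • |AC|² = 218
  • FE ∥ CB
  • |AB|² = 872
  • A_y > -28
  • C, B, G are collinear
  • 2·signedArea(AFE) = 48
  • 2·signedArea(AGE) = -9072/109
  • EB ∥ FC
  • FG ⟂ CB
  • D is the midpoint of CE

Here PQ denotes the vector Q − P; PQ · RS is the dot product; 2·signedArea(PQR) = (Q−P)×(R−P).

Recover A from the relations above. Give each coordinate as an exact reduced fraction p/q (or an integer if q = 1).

1. A_x = -25  [2·signedArea(AFE) = 48 ∩ 2·signedArea(AGE) = -9072/109]
2. A_y = -27  [2·signedArea(AFE) = 48 ∩ 2·signedArea(AGE) = -9072/109]
   → A = (-25, -27)

A = (-25, -27)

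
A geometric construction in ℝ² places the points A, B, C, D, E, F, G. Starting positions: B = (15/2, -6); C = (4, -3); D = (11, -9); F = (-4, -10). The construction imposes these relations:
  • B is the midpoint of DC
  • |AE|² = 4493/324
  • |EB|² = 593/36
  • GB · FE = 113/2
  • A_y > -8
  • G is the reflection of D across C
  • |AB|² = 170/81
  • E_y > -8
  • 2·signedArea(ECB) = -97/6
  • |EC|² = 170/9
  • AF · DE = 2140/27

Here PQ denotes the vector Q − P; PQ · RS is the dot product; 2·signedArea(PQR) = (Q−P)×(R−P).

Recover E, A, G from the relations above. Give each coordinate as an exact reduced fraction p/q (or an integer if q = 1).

1. E_x = 11/3  [line 3·x + 7/2·y + 44/3 = 0 ∩ |EB|² = 593/36]
2. E_y = -22/3  [line 3·x + 7/2·y + 44/3 = 0 ∩ |EB|² = 593/36]
   → E = (11/3, -22/3)
3. A_x = 133/18  [line 22/3·x + -5/3·y + -1798/27 = 0 ∩ |AE|² = 4493/324]
4. A_y = -67/9  [line 22/3·x + -5/3·y + -1798/27 = 0 ∩ |AE|² = 4493/324]
   → A = (133/18, -67/9)
5. G_x = -3  [G is the reflection of D across C]
6. G_y = 3  [G is the reflection of D across C]
   → G = (-3, 3)

A = (133/18, -67/9)
E = (11/3, -22/3)
G = (-3, 3)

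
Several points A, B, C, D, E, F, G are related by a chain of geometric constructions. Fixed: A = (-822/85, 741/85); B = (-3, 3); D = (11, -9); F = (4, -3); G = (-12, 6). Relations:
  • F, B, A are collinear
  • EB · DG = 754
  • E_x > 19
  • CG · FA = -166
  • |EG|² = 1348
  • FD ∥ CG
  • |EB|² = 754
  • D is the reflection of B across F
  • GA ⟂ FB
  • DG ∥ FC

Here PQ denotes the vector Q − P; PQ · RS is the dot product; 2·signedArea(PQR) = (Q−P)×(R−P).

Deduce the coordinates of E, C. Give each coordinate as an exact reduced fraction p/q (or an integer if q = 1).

C = (-19, 12)
E = (20, -12)

1. E_x = 20  [line 23·x + -15·y + -640 = 0 ∩ |EG|² = 1348]
2. E_y = -12  [line 23·x + -15·y + -640 = 0 ∩ |EG|² = 1348]
   → E = (20, -12)
3. C_x = -19  [FD ∥ CG ∩ DG ∥ FC]
4. C_y = 12  [FD ∥ CG ∩ DG ∥ FC]
   → C = (-19, 12)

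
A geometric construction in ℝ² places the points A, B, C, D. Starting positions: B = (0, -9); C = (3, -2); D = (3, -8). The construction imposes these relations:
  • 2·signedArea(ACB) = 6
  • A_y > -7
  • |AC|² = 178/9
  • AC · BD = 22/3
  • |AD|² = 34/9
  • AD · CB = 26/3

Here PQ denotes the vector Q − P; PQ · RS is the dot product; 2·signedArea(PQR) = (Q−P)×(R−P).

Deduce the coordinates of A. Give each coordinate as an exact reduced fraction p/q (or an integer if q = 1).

A = (2, -19/3)

1. A_x = 2  [AD · CB = 26/3 ∩ 2·signedArea(ACB) = 6]
2. A_y = -19/3  [AD · CB = 26/3 ∩ 2·signedArea(ACB) = 6]
   → A = (2, -19/3)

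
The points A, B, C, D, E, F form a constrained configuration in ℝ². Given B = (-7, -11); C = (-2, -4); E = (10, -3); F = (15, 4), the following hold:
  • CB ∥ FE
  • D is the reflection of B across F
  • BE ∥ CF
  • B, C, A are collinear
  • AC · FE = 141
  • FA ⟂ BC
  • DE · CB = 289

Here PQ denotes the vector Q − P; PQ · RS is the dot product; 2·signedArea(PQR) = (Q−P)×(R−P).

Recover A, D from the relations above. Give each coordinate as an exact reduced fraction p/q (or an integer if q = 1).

1. A_x = 557/74  [B, C, A are collinear ∩ FA ⟂ BC]
2. A_y = 691/74  [B, C, A are collinear ∩ FA ⟂ BC]
   → A = (557/74, 691/74)
3. D_x = 37  [D is the reflection of B across F]
4. D_y = 19  [D is the reflection of B across F]
   → D = (37, 19)

A = (557/74, 691/74)
D = (37, 19)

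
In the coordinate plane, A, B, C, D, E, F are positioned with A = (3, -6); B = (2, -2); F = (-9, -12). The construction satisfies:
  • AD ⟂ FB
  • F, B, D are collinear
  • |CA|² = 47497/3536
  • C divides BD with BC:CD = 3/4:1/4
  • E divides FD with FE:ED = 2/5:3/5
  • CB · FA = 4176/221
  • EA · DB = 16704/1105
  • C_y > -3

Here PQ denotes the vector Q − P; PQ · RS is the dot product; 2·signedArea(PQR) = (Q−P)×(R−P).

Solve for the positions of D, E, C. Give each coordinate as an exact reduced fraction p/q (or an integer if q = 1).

C = (811/884, -1319/442)
D = (123/221, -732/221)
E = (-5721/1105, -1884/221)

1. D_x = 123/221  [F, B, D are collinear ∩ AD ⟂ FB]
2. D_y = -732/221  [F, B, D are collinear ∩ AD ⟂ FB]
   → D = (123/221, -732/221)
3. E_x = -5721/1105  [E divides FD with FE:ED = 2/5:3/5]
4. E_y = -1884/221  [E divides FD with FE:ED = 2/5:3/5]
   → E = (-5721/1105, -1884/221)
5. C_x = 811/884  [C divides BD with BC:CD = 3/4:1/4]
6. C_y = -1319/442  [C divides BD with BC:CD = 3/4:1/4]
   → C = (811/884, -1319/442)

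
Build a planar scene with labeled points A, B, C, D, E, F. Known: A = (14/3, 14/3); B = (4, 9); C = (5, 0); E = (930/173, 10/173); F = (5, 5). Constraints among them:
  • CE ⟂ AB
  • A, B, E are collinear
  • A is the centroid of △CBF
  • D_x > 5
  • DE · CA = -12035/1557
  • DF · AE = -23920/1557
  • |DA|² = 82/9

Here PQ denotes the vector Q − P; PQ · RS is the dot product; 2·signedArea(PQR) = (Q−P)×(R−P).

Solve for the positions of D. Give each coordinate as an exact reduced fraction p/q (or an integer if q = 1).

1. D_x = 2725/519  [DE · CA = -12035/1557 ∩ DF · AE = -23920/1557]
2. D_y = 295/173  [DE · CA = -12035/1557 ∩ DF · AE = -23920/1557]
   → D = (2725/519, 295/173)

D = (2725/519, 295/173)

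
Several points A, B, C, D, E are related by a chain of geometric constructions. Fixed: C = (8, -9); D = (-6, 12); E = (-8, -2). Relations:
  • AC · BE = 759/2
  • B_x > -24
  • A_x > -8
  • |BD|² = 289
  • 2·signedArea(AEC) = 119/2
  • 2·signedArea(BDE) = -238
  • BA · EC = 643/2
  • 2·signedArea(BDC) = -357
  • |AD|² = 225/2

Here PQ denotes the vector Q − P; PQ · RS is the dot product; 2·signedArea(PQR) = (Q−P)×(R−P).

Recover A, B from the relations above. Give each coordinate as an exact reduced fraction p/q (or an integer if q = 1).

1. A_x = -15/2  [line 7·x + 16·y + 57/2 = 0 ∩ |AD|² = 225/2]
2. A_y = 3/2  [line 7·x + 16·y + 57/2 = 0 ∩ |AD|² = 225/2]
   → A = (-15/2, 3/2)
3. B_x = -23  [2·signedArea(BDE) = -238 ∩ AC · BE = 759/2]
4. B_y = 12  [2·signedArea(BDE) = -238 ∩ AC · BE = 759/2]
   → B = (-23, 12)

A = (-15/2, 3/2)
B = (-23, 12)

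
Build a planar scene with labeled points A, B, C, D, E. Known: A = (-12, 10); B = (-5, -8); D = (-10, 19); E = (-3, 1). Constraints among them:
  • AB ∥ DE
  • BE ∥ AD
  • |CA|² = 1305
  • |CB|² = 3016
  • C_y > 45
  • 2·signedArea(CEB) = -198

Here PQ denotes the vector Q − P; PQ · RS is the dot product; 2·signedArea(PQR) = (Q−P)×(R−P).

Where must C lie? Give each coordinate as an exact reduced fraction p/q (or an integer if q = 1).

C = (-15, 46)

1. C_x = -15  [line 9·x + -2·y + 227 = 0 ∩ |CB|² = 3016]
2. C_y = 46  [line 9·x + -2·y + 227 = 0 ∩ |CB|² = 3016]
   → C = (-15, 46)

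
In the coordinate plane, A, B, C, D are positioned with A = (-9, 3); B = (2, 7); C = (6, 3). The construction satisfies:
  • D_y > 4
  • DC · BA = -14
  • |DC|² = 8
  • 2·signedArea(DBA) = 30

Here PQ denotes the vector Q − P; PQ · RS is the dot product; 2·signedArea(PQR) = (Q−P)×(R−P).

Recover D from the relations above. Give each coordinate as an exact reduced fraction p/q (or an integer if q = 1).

D = (4, 5)

1. D_x = 4  [DC · BA = -14 ∩ 2·signedArea(DBA) = 30]
2. D_y = 5  [DC · BA = -14 ∩ 2·signedArea(DBA) = 30]
   → D = (4, 5)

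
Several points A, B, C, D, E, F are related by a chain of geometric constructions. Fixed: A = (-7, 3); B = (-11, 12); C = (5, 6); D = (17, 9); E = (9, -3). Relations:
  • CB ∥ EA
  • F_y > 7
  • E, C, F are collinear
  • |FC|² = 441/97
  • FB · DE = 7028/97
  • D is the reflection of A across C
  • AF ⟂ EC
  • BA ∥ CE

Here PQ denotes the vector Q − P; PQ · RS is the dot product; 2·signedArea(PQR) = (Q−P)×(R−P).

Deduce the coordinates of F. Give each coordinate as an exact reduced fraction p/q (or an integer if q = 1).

F = (401/97, 771/97)

1. F_x = 401/97  [E, C, F are collinear ∩ AF ⟂ EC]
2. F_y = 771/97  [E, C, F are collinear ∩ AF ⟂ EC]
   → F = (401/97, 771/97)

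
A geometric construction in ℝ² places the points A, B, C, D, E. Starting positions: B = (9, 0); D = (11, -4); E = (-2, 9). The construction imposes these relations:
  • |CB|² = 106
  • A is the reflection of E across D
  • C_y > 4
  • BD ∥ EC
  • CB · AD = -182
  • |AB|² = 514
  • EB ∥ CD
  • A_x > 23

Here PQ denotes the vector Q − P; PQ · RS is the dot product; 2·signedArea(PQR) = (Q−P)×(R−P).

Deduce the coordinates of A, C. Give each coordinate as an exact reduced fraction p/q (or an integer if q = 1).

1. A_x = 24  [A is the reflection of E across D]
2. A_y = -17  [A is the reflection of E across D]
   → A = (24, -17)
3. C_x = 0  [EB ∥ CD ∩ BD ∥ EC]
4. C_y = 5  [EB ∥ CD ∩ BD ∥ EC]
   → C = (0, 5)

A = (24, -17)
C = (0, 5)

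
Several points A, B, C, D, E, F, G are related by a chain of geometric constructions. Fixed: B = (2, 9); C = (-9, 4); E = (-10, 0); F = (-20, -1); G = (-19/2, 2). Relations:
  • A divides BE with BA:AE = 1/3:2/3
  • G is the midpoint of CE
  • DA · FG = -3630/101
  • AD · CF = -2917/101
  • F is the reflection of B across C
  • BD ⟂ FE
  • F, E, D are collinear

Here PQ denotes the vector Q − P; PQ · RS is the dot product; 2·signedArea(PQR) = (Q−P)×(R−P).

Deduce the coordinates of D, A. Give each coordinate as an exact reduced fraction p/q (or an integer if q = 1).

1. D_x = 280/101  [F, E, D are collinear ∩ BD ⟂ FE]
2. D_y = 129/101  [F, E, D are collinear ∩ BD ⟂ FE]
   → D = (280/101, 129/101)
3. A_x = -2  [A divides BE with BA:AE = 1/3:2/3]
4. A_y = 6  [A divides BE with BA:AE = 1/3:2/3]
   → A = (-2, 6)

A = (-2, 6)
D = (280/101, 129/101)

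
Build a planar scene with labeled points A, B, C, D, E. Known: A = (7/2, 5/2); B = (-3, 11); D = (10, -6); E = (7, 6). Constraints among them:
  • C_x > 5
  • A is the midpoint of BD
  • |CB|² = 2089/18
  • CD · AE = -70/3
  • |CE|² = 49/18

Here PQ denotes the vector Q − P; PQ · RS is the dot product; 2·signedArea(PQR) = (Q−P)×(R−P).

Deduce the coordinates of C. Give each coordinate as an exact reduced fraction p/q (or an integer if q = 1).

1. C_x = 35/6  [line -7/2·x + -7/2·y + 112/3 = 0 ∩ |CE|² = 49/18]
2. C_y = 29/6  [line -7/2·x + -7/2·y + 112/3 = 0 ∩ |CE|² = 49/18]
   → C = (35/6, 29/6)

C = (35/6, 29/6)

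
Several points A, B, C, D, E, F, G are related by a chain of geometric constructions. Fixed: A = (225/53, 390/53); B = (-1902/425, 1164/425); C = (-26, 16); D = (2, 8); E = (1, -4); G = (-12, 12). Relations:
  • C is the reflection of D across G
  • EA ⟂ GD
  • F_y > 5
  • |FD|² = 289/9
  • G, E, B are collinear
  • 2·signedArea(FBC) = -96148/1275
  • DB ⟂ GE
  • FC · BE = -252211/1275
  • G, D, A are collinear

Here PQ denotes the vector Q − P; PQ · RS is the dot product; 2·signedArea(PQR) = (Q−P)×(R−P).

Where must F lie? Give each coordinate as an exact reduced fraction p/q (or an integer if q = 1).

F = (-3, 16/3)

1. F_x = -3  [2·signedArea(FBC) = -96148/1275 ∩ FC · BE = -252211/1275]
2. F_y = 16/3  [2·signedArea(FBC) = -96148/1275 ∩ FC · BE = -252211/1275]
   → F = (-3, 16/3)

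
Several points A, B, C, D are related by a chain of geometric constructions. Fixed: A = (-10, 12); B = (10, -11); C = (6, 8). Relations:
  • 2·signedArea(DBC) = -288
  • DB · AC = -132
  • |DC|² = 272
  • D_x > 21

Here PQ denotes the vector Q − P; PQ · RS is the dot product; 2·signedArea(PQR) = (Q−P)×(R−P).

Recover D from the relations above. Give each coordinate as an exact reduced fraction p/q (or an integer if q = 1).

D = (22, 4)

1. D_x = 22  [2·signedArea(DBC) = -288 ∩ DB · AC = -132]
2. D_y = 4  [2·signedArea(DBC) = -288 ∩ DB · AC = -132]
   → D = (22, 4)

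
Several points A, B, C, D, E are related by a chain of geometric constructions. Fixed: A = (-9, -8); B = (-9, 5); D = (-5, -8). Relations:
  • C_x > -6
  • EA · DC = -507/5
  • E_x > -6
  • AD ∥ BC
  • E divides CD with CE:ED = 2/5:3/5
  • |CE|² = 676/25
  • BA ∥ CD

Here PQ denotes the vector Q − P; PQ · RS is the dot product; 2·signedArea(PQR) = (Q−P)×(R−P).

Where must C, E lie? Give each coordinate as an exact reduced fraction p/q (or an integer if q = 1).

C = (-5, 5)
E = (-5, -1/5)

1. C_x = -5  [BA ∥ CD ∩ AD ∥ BC]
2. C_y = 5  [BA ∥ CD ∩ AD ∥ BC]
   → C = (-5, 5)
3. E_x = -5  [E divides CD with CE:ED = 2/5:3/5]
4. E_y = -1/5  [E divides CD with CE:ED = 2/5:3/5]
   → E = (-5, -1/5)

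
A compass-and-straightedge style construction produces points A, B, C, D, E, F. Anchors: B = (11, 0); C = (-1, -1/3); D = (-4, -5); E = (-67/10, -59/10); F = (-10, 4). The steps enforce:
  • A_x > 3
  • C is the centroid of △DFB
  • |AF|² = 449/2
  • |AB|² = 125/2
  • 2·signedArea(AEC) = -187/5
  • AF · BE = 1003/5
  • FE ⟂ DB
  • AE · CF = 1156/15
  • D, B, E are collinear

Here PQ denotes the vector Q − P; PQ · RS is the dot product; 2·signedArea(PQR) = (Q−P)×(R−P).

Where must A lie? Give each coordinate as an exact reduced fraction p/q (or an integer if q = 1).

A = (7/2, -5/2)

1. A_x = 7/2  [AE · CF = 1156/15 ∩ AF · BE = 1003/5]
2. A_y = -5/2  [AE · CF = 1156/15 ∩ AF · BE = 1003/5]
   → A = (7/2, -5/2)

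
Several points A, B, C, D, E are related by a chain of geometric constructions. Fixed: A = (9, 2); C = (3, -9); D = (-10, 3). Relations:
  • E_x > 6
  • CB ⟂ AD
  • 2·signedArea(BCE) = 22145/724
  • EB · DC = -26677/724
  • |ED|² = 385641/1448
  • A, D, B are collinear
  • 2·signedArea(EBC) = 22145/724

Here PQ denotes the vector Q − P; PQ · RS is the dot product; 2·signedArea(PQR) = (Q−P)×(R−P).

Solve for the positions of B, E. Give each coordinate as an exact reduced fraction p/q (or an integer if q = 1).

1. B_x = 1301/362  [A, D, B are collinear ∩ CB ⟂ AD]
2. B_y = 827/362  [A, D, B are collinear ∩ CB ⟂ AD]
   → B = (1301/362, 827/362)
3. E_x = 4559/724  [2·signedArea(EBC) = 22145/724 ∩ EB · DC = -26677/724]
4. E_y = 1551/724  [2·signedArea(EBC) = 22145/724 ∩ EB · DC = -26677/724]
   → E = (4559/724, 1551/724)

B = (1301/362, 827/362)
E = (4559/724, 1551/724)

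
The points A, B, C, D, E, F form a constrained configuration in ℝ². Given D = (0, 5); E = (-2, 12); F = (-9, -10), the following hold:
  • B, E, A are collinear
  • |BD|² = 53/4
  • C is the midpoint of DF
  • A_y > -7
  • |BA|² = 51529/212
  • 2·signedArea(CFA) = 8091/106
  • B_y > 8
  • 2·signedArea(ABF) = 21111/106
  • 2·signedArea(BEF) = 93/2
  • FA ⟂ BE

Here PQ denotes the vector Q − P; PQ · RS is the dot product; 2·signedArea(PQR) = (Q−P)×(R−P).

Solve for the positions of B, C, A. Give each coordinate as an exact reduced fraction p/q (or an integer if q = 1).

1. B_x = -1  [line 22·x + -7·y + 163/2 = 0 ∩ |BD|² = 53/4]
2. B_y = 17/2  [line 22·x + -7·y + 163/2 = 0 ∩ |BD|² = 53/4]
   → B = (-1, 17/2)
3. C_x = -9/2  [C is the midpoint of DF]
4. C_y = -5/2  [C is the midpoint of DF]
   → C = (-9/2, -5/2)
5. A_x = 174/53  [B, E, A are collinear ∩ FA ⟂ BE]
6. A_y = -344/53  [B, E, A are collinear ∩ FA ⟂ BE]
   → A = (174/53, -344/53)

A = (174/53, -344/53)
B = (-1, 17/2)
C = (-9/2, -5/2)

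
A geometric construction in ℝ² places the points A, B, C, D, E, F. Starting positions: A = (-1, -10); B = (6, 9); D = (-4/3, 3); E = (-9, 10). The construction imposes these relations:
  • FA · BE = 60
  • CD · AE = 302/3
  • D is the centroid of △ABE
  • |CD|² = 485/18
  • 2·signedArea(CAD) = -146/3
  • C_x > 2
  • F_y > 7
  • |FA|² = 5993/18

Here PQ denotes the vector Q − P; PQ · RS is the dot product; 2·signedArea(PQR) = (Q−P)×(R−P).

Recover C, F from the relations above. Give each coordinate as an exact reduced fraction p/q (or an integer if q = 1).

C = (5/2, -1/2)
F = (25/6, 15/2)

1. C_x = 5/2  [CD · AE = 302/3 ∩ 2·signedArea(CAD) = -146/3]
2. C_y = -1/2  [CD · AE = 302/3 ∩ 2·signedArea(CAD) = -146/3]
   → C = (5/2, -1/2)
3. F_x = 25/6  [line 15·x + -1·y + -55 = 0 ∩ |FA|² = 5993/18]
4. F_y = 15/2  [line 15·x + -1·y + -55 = 0 ∩ |FA|² = 5993/18]
   → F = (25/6, 15/2)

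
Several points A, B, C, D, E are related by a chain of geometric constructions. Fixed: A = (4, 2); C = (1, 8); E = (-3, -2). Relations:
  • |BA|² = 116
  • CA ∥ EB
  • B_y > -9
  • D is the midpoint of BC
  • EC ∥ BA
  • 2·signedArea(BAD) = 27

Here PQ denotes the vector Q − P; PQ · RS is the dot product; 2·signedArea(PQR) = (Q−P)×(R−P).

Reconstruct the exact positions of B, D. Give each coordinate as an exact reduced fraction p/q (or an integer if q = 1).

1. B_x = 0  [EC ∥ BA ∩ CA ∥ EB]
2. B_y = -8  [EC ∥ BA ∩ CA ∥ EB]
   → B = (0, -8)
3. D_x = 1/2  [D is the midpoint of BC]
4. D_y = 0  [D is the midpoint of BC]
   → D = (1/2, 0)

B = (0, -8)
D = (1/2, 0)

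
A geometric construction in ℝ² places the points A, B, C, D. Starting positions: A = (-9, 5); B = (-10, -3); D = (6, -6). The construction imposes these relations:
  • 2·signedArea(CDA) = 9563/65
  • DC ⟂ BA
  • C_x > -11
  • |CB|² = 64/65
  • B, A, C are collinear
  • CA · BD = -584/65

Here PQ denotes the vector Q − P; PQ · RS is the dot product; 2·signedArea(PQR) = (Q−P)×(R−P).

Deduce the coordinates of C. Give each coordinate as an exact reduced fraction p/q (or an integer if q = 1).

C = (-658/65, -259/65)

1. C_x = -658/65  [B, A, C are collinear ∩ DC ⟂ BA]
2. C_y = -259/65  [B, A, C are collinear ∩ DC ⟂ BA]
   → C = (-658/65, -259/65)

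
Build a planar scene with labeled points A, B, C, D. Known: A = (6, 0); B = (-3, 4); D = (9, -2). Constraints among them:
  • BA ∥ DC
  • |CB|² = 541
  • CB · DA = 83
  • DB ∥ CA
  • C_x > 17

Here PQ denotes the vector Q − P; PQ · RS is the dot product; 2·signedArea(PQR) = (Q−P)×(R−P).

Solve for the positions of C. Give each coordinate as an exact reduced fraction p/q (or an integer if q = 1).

1. C_x = 18  [DB ∥ CA ∩ BA ∥ DC]
2. C_y = -6  [DB ∥ CA ∩ BA ∥ DC]
   → C = (18, -6)

C = (18, -6)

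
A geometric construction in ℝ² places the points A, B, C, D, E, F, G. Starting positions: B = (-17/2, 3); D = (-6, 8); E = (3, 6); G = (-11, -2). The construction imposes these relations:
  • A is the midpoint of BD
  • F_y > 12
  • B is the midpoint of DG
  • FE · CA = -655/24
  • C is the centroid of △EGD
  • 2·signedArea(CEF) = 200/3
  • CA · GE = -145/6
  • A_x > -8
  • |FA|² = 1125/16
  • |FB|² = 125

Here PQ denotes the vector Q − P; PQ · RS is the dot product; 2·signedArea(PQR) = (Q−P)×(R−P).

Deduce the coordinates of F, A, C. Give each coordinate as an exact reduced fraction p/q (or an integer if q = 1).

A = (-29/4, 11/2)
C = (-14/3, 4)
F = (-7/2, 13)

1. A_x = -29/4  [A is the midpoint of BD]
2. A_y = 11/2  [A is the midpoint of BD]
   → A = (-29/4, 11/2)
3. C_x = -14/3  [C is the centroid of △EGD]
4. C_y = 4  [C is the centroid of △EGD]
   → C = (-14/3, 4)
5. F_x = -7/2  [FE · CA = -655/24 ∩ 2·signedArea(CEF) = 200/3]
6. F_y = 13  [FE · CA = -655/24 ∩ 2·signedArea(CEF) = 200/3]
   → F = (-7/2, 13)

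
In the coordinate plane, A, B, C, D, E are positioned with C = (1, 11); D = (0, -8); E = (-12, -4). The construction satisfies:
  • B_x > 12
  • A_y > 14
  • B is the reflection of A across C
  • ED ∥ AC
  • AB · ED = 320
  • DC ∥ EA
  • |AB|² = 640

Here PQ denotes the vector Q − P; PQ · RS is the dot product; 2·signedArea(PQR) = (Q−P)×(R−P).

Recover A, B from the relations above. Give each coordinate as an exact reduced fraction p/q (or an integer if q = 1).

A = (-11, 15)
B = (13, 7)

1. A_x = -11  [ED ∥ AC ∩ DC ∥ EA]
2. A_y = 15  [ED ∥ AC ∩ DC ∥ EA]
   → A = (-11, 15)
3. B_x = 13  [B is the reflection of A across C]
4. B_y = 7  [B is the reflection of A across C]
   → B = (13, 7)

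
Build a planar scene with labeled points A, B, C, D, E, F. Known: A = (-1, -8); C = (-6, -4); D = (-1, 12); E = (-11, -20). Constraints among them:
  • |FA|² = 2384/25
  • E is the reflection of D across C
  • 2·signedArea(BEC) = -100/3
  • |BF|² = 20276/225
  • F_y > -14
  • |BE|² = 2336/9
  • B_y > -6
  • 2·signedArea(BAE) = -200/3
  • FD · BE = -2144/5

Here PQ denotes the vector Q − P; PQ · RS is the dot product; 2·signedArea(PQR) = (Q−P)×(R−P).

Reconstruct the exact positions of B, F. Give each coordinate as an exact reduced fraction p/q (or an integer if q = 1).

1. B_x = -13/3  [2·signedArea(BEC) = -100/3 ∩ 2·signedArea(BAE) = -200/3]
2. B_y = -16/3  [2·signedArea(BEC) = -100/3 ∩ 2·signedArea(BAE) = -200/3]
   → B = (-13/3, -16/3)
3. F_x = -9  [line 20/3·x + 44/3·y + 3892/15 = 0 ∩ |BF|² = 20276/225]
4. F_y = -68/5  [line 20/3·x + 44/3·y + 3892/15 = 0 ∩ |BF|² = 20276/225]
   → F = (-9, -68/5)

B = (-13/3, -16/3)
F = (-9, -68/5)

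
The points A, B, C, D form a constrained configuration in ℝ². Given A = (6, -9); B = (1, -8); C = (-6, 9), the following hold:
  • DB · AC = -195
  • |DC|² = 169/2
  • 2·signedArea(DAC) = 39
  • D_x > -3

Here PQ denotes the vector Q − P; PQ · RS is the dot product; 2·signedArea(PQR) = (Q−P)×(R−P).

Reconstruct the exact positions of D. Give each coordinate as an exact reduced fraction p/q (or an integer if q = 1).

D = (-5/2, 1/2)

1. D_x = -5/2  [2·signedArea(DAC) = 39 ∩ DB · AC = -195]
2. D_y = 1/2  [2·signedArea(DAC) = 39 ∩ DB · AC = -195]
   → D = (-5/2, 1/2)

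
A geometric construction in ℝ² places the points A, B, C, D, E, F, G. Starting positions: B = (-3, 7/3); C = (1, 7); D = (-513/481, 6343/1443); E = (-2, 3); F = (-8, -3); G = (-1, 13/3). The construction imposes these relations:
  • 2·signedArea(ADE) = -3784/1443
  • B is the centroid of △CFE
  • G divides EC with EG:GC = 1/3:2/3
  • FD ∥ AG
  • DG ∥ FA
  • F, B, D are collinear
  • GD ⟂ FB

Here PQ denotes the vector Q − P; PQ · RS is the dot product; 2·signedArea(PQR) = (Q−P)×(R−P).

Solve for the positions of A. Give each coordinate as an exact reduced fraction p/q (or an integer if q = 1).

1. A_x = -3816/481  [FD ∥ AG ∩ DG ∥ FA]
2. A_y = -1473/481  [FD ∥ AG ∩ DG ∥ FA]
   → A = (-3816/481, -1473/481)

A = (-3816/481, -1473/481)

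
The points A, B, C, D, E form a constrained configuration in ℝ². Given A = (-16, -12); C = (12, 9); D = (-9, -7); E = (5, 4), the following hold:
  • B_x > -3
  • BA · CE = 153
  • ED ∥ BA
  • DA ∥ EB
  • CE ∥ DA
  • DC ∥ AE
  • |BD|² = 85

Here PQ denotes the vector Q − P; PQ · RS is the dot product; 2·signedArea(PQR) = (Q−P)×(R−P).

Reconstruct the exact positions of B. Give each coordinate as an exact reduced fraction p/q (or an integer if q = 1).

1. B_x = -2  [ED ∥ BA ∩ DA ∥ EB]
2. B_y = -1  [ED ∥ BA ∩ DA ∥ EB]
   → B = (-2, -1)

B = (-2, -1)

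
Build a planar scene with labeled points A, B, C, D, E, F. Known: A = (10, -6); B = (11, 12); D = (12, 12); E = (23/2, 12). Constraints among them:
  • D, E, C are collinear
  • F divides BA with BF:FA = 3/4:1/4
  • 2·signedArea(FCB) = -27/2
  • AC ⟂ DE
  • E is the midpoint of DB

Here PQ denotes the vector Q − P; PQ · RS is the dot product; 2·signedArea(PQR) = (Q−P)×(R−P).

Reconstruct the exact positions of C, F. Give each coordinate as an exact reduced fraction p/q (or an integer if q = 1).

1. C_x = 10  [D, E, C are collinear ∩ AC ⟂ DE]
2. C_y = 12  [D, E, C are collinear ∩ AC ⟂ DE]
   → C = (10, 12)
3. F_x = 41/4  [F divides BA with BF:FA = 3/4:1/4]
4. F_y = -3/2  [F divides BA with BF:FA = 3/4:1/4]
   → F = (41/4, -3/2)

C = (10, 12)
F = (41/4, -3/2)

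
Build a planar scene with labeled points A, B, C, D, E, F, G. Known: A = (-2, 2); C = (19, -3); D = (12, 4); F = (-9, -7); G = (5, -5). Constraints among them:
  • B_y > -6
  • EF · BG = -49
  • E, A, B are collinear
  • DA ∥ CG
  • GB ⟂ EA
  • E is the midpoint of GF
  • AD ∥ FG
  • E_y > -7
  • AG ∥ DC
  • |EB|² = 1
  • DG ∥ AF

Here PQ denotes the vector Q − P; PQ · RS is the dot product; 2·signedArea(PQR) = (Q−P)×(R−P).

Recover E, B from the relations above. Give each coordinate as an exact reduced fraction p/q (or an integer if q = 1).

1. E_x = -2  [E is the midpoint of GF]
2. E_y = -6  [E is the midpoint of GF]
   → E = (-2, -6)
3. B_x = -2  [E, A, B are collinear ∩ GB ⟂ EA]
4. B_y = -5  [E, A, B are collinear ∩ GB ⟂ EA]
   → B = (-2, -5)

B = (-2, -5)
E = (-2, -6)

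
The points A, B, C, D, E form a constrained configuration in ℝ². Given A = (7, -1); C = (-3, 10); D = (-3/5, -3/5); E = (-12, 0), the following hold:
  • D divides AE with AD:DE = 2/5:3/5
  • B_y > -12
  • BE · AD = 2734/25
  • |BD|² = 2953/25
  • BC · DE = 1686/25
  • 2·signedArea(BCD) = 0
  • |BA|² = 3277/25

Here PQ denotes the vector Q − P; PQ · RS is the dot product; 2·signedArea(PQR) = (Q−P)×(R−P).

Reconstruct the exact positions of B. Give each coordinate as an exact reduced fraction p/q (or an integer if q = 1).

B = (9/5, -56/5)

1. B_x = 9/5  [2·signedArea(BCD) = 0 ∩ BE · AD = 2734/25]
2. B_y = -56/5  [2·signedArea(BCD) = 0 ∩ BE · AD = 2734/25]
   → B = (9/5, -56/5)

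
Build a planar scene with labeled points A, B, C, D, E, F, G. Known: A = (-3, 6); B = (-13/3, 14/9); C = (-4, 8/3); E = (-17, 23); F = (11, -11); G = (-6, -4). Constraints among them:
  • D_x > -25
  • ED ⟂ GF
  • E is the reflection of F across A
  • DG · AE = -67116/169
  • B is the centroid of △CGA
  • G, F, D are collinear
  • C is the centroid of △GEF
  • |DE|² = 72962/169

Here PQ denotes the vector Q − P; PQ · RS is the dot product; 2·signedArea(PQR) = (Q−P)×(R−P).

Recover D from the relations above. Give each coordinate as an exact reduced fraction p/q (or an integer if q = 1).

1. D_x = -4210/169  [G, F, D are collinear ∩ ED ⟂ GF]
2. D_y = 640/169  [G, F, D are collinear ∩ ED ⟂ GF]
   → D = (-4210/169, 640/169)

D = (-4210/169, 640/169)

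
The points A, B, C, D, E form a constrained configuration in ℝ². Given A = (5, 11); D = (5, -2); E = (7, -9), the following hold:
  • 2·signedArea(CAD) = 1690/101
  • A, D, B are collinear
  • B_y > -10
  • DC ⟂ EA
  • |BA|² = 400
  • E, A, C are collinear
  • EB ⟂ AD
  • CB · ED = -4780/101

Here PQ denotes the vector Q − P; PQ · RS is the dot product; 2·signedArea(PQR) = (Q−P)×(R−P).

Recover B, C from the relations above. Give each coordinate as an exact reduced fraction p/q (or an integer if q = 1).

1. B_x = 5  [A, D, B are collinear ∩ EB ⟂ AD]
2. B_y = -9  [A, D, B are collinear ∩ EB ⟂ AD]
   → B = (5, -9)
3. C_x = 635/101  [E, A, C are collinear ∩ DC ⟂ EA]
4. C_y = -189/101  [E, A, C are collinear ∩ DC ⟂ EA]
   → C = (635/101, -189/101)

B = (5, -9)
C = (635/101, -189/101)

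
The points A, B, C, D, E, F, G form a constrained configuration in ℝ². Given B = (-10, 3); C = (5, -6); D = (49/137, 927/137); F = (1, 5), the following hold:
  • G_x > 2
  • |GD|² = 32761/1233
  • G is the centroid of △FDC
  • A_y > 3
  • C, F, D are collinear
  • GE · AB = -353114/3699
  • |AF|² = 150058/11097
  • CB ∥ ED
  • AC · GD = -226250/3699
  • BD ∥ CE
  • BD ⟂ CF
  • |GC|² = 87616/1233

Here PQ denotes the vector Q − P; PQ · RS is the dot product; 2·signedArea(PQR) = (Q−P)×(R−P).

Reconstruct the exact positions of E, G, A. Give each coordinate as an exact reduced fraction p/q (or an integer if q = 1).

1. E_x = 2104/137  [CB ∥ ED ∩ BD ∥ CE]
2. E_y = -306/137  [CB ∥ ED ∩ BD ∥ CE]
   → E = (2104/137, -306/137)
3. G_x = 871/411  [G is the centroid of △FDC]
4. G_y = 790/411  [G is the centroid of △FDC]
   → G = (871/411, 790/411)
5. A_x = -3092/1233  [AC · GD = -226250/3699 ∩ GE · AB = -353114/3699]
6. A_y = 4804/1233  [AC · GD = -226250/3699 ∩ GE · AB = -353114/3699]
   → A = (-3092/1233, 4804/1233)

A = (-3092/1233, 4804/1233)
E = (2104/137, -306/137)
G = (871/411, 790/411)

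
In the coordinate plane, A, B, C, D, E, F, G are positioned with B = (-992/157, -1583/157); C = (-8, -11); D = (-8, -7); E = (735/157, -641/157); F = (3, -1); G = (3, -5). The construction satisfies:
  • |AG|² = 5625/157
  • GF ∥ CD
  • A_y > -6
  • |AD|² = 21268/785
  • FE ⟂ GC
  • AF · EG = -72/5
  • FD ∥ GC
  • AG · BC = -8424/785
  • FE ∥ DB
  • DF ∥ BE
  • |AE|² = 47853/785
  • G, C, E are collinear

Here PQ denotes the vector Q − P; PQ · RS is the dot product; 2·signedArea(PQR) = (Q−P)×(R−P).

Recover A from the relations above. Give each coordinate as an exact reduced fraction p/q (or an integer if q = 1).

1. A_x = -2298/785  [line 264/157·x + 144/157·y + 8064/785 = 0 ∩ |AG|² = 5625/157]
2. A_y = -4579/785  [line 264/157·x + 144/157·y + 8064/785 = 0 ∩ |AG|² = 5625/157]
   → A = (-2298/785, -4579/785)

A = (-2298/785, -4579/785)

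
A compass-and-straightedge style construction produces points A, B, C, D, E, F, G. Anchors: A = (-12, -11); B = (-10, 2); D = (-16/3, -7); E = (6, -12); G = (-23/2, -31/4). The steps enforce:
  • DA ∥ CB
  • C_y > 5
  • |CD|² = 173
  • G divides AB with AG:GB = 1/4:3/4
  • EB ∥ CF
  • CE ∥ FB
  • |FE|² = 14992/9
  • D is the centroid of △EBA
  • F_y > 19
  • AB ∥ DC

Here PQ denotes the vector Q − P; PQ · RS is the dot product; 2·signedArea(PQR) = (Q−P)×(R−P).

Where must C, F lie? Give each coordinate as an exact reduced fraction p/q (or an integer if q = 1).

C = (-10/3, 6)
F = (-58/3, 20)

1. C_x = -10/3  [DA ∥ CB ∩ AB ∥ DC]
2. C_y = 6  [DA ∥ CB ∩ AB ∥ DC]
   → C = (-10/3, 6)
3. F_x = -58/3  [CE ∥ FB ∩ EB ∥ CF]
4. F_y = 20  [CE ∥ FB ∩ EB ∥ CF]
   → F = (-58/3, 20)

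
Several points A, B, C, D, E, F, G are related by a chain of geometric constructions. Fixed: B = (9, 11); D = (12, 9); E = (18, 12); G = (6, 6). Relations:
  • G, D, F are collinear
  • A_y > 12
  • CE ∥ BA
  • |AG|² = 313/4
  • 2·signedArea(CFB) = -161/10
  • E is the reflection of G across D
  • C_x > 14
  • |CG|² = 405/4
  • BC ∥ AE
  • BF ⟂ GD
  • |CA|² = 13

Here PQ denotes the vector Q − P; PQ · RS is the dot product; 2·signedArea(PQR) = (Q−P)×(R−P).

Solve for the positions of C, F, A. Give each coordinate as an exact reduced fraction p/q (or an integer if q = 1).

A = (12, 25/2)
C = (15, 21/2)
F = (52/5, 41/5)

1. F_x = 52/5  [G, D, F are collinear ∩ BF ⟂ GD]
2. F_y = 41/5  [G, D, F are collinear ∩ BF ⟂ GD]
   → F = (52/5, 41/5)
3. C_x = 15  [line -14/5·x + -7/5·y + 567/10 = 0 ∩ |CG|² = 405/4]
4. C_y = 21/2  [line -14/5·x + -7/5·y + 567/10 = 0 ∩ |CG|² = 405/4]
   → C = (15, 21/2)
5. A_x = 12  [BC ∥ AE ∩ CE ∥ BA]
6. A_y = 25/2  [BC ∥ AE ∩ CE ∥ BA]
   → A = (12, 25/2)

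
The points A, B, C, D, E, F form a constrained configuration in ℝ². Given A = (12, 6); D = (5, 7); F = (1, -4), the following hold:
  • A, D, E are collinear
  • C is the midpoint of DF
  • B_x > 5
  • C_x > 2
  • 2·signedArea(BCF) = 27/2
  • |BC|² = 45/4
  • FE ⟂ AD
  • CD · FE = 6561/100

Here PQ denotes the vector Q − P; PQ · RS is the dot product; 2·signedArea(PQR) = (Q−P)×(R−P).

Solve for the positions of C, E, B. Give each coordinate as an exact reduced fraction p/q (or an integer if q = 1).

1. C_x = 3  [C is the midpoint of DF]
2. C_y = 3/2  [C is the midpoint of DF]
   → C = (3, 3/2)
3. E_x = 131/50  [A, D, E are collinear ∩ FE ⟂ AD]
4. E_y = 367/50  [A, D, E are collinear ∩ FE ⟂ AD]
   → E = (131/50, 367/50)
5. B_x = 6  [line 11/2·x + -2·y + -27 = 0 ∩ |BC|² = 45/4]
6. B_y = 3  [line 11/2·x + -2·y + -27 = 0 ∩ |BC|² = 45/4]
   → B = (6, 3)

B = (6, 3)
C = (3, 3/2)
E = (131/50, 367/50)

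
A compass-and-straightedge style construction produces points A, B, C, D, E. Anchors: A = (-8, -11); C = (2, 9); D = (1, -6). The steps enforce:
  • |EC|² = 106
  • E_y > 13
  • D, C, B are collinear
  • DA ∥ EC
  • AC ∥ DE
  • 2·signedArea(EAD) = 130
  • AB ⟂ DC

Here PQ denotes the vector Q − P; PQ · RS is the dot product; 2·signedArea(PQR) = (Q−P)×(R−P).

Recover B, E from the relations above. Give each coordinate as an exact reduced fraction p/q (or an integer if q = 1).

B = (71/113, -1308/113)
E = (11, 14)

1. B_x = 71/113  [D, C, B are collinear ∩ AB ⟂ DC]
2. B_y = -1308/113  [D, C, B are collinear ∩ AB ⟂ DC]
   → B = (71/113, -1308/113)
3. E_x = 11  [DA ∥ EC ∩ AC ∥ DE]
4. E_y = 14  [DA ∥ EC ∩ AC ∥ DE]
   → E = (11, 14)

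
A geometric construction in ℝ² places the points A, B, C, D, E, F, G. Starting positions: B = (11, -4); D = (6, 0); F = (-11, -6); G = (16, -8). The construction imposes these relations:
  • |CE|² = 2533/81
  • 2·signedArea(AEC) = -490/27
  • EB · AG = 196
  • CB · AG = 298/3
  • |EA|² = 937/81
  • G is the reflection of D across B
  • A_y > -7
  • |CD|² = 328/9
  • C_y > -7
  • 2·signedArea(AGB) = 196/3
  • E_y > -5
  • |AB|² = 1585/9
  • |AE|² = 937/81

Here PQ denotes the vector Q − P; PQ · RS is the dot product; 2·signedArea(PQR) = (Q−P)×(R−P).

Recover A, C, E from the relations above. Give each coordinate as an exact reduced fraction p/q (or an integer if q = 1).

1. A_x = -2  [line -4·x + -5·y + -124/3 = 0 ∩ |AB|² = 1585/9]
2. A_y = -20/3  [line -4·x + -5·y + -124/3 = 0 ∩ |AB|² = 1585/9]
   → A = (-2, -20/3)
3. E_x = 1/9  [line -18·x + 4/3·y + 22/3 = 0 ∩ |EA|² = 937/81]
4. E_y = -4  [line -18·x + 4/3·y + 22/3 = 0 ∩ |EA|² = 937/81]
   → E = (1/9, -4)
5. C_x = 16/3  [CB · AG = 298/3 ∩ 2·signedArea(AEC) = -490/27]
6. C_y = -6  [CB · AG = 298/3 ∩ 2·signedArea(AEC) = -490/27]
   → C = (16/3, -6)

A = (-2, -20/3)
C = (16/3, -6)
E = (1/9, -4)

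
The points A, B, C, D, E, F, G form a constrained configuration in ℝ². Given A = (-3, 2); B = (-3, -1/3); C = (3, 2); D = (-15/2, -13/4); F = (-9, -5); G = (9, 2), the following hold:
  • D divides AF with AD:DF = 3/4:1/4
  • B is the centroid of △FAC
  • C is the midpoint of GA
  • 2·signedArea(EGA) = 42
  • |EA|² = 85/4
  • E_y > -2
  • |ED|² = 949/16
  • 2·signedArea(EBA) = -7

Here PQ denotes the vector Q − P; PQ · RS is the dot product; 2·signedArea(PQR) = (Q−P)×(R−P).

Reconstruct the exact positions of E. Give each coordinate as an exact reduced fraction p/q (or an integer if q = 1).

1. E_x = 0  [2·signedArea(EGA) = 42 ∩ 2·signedArea(EBA) = -7]
2. E_y = -3/2  [2·signedArea(EGA) = 42 ∩ 2·signedArea(EBA) = -7]
   → E = (0, -3/2)

E = (0, -3/2)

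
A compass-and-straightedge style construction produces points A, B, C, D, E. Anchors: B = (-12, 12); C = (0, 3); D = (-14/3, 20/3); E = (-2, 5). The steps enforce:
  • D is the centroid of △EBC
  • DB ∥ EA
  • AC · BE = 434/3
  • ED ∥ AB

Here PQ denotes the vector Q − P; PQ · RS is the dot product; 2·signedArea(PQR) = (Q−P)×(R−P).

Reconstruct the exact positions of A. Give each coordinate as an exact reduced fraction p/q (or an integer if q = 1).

A = (-28/3, 31/3)

1. A_x = -28/3  [ED ∥ AB ∩ DB ∥ EA]
2. A_y = 31/3  [ED ∥ AB ∩ DB ∥ EA]
   → A = (-28/3, 31/3)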